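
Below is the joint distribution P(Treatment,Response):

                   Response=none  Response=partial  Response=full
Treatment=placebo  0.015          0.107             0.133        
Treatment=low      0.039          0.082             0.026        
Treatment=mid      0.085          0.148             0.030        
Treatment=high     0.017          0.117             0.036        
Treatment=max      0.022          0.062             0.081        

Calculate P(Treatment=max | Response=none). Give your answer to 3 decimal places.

0.124

P(Response=none) = 0.015 + 0.039 + 0.085 + 0.017 + 0.022 = 0.178.
P(Treatment=max | Response=none) = 0.022/0.178 = 0.124.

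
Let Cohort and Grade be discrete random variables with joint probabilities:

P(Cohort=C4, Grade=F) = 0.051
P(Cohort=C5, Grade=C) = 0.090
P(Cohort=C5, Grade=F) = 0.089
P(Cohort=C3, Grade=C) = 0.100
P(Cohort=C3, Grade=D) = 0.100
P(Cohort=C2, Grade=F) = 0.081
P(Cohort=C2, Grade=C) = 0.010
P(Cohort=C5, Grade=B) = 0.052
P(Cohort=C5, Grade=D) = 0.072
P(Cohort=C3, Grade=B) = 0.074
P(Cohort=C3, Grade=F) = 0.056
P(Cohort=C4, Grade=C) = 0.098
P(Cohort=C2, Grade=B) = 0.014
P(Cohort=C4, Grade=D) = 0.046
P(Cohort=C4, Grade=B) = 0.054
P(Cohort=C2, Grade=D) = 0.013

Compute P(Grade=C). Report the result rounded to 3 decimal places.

0.298

P(Grade=C) = 0.010 + 0.100 + 0.098 + 0.090 = 0.298.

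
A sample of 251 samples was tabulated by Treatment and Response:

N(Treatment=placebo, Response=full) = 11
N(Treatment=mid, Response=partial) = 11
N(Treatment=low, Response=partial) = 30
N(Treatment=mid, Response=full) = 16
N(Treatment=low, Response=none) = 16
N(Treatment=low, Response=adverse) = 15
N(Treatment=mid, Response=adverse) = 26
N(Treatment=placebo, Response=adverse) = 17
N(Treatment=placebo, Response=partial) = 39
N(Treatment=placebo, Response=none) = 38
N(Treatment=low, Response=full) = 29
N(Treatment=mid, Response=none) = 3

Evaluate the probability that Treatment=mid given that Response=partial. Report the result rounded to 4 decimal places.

Total with Response=partial: 39 + 30 + 11 = 80.
P(Treatment=mid | Response=partial) = 11/80 = 0.1375.

0.1375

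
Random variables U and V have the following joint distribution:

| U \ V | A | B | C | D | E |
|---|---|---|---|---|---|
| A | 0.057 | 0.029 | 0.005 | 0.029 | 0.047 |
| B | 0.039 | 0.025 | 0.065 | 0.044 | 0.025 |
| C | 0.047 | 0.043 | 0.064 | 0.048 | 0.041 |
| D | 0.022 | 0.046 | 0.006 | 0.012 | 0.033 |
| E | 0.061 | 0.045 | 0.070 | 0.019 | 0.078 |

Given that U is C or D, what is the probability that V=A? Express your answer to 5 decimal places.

P(U=C) = 0.047 + 0.043 + 0.064 + 0.048 + 0.041 = 0.243.
P(U=D) = 0.022 + 0.046 + 0.006 + 0.012 + 0.033 = 0.119.
P(U ∈ {C, D}) = 0.243 + 0.119 = 0.362; P(V=A, U ∈ {C, D}) = 0.047 + 0.022 = 0.069.
P(V=A | U ∈ {C, D}) = 0.069/0.362 = 0.19061.

0.19061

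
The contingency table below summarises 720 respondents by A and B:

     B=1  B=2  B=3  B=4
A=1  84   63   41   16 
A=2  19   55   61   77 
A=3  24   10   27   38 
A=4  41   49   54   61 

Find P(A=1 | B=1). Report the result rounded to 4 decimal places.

0.5000

Total with B=1: 84 + 19 + 24 + 41 = 168.
P(A=1 | B=1) = 84/168 = 0.5000.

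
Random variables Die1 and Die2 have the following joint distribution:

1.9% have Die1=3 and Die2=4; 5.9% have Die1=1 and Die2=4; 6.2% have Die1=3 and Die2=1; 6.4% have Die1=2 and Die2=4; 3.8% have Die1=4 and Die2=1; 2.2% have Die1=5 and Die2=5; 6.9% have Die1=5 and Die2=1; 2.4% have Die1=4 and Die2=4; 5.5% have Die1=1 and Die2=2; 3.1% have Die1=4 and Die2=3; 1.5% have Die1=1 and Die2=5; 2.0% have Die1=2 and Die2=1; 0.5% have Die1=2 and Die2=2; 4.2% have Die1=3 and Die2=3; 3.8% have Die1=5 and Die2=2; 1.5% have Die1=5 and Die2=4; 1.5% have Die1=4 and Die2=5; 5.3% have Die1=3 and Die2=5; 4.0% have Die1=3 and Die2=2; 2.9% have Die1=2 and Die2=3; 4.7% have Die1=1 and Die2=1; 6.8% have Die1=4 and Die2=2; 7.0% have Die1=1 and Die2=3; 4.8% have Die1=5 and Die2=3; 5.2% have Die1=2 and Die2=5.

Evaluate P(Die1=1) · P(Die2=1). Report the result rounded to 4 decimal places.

P(Die1=1) = 0.047 + 0.055 + 0.070 + 0.059 + 0.015 = 0.246.
P(Die2=1) = 0.047 + 0.020 + 0.062 + 0.038 + 0.069 = 0.236.
Product: 0.246 × 0.236 = 0.0581.

0.0581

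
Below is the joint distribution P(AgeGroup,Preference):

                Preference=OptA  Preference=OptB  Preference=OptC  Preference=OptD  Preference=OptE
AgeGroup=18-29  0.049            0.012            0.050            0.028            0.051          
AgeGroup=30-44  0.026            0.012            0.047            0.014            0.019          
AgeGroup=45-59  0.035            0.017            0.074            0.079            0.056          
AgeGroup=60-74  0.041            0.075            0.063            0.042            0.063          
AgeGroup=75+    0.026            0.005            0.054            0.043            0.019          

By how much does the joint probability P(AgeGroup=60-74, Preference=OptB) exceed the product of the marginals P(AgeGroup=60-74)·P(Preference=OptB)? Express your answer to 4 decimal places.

0.0406

P(AgeGroup=60-74) = 0.041 + 0.075 + 0.063 + 0.042 + 0.063 = 0.284.
P(Preference=OptB) = 0.012 + 0.012 + 0.017 + 0.075 + 0.005 = 0.121.
P(AgeGroup=60-74, Preference=OptB) − P(AgeGroup=60-74)P(Preference=OptB) = 0.075 − 0.284×0.121 = 0.0406.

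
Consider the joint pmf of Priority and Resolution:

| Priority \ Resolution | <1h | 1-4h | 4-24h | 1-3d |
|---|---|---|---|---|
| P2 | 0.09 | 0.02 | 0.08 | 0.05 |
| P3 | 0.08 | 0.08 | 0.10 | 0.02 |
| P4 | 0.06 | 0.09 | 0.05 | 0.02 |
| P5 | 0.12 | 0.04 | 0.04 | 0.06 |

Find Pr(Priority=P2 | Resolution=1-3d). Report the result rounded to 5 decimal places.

0.33333

P(Resolution=1-3d) = 0.05 + 0.02 + 0.02 + 0.06 = 0.15.
P(Priority=P2 | Resolution=1-3d) = 0.05/0.15 = 0.33333.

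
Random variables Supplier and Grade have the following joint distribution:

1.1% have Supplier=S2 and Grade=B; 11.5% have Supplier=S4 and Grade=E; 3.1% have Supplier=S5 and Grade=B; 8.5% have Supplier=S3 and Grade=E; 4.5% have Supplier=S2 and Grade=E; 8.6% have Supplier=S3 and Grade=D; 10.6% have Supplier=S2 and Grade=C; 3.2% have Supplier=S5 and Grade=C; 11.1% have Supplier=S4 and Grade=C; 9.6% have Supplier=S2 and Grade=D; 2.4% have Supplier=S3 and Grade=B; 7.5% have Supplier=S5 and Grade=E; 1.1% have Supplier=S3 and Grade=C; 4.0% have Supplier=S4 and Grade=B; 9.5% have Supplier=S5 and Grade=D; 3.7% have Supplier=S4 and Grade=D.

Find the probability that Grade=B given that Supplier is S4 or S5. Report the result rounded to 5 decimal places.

0.13246

P(Supplier=S4) = 0.040 + 0.111 + 0.037 + 0.115 = 0.303.
P(Supplier=S5) = 0.031 + 0.032 + 0.095 + 0.075 = 0.233.
P(Supplier ∈ {S4, S5}) = 0.303 + 0.233 = 0.536; P(Grade=B, Supplier ∈ {S4, S5}) = 0.040 + 0.031 = 0.071.
P(Grade=B | Supplier ∈ {S4, S5}) = 0.071/0.536 = 0.13246.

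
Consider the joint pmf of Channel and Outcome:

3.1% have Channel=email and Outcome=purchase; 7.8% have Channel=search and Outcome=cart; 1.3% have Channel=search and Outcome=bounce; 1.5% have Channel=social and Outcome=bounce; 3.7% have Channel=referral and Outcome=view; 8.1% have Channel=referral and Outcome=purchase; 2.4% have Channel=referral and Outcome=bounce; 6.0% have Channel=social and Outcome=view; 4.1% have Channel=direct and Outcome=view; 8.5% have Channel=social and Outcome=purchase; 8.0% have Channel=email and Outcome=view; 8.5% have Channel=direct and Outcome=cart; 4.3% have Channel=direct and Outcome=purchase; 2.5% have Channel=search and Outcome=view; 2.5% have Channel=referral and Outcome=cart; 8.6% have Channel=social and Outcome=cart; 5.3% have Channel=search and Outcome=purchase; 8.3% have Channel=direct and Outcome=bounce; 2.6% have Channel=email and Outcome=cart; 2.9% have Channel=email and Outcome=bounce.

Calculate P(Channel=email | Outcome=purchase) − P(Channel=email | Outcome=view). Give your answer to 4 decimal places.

P(Outcome=purchase) = 0.031 + 0.053 + 0.085 + 0.043 + 0.081 = 0.293; P(Channel=email | Outcome=purchase) = 0.031/0.293 = 0.10580.
P(Outcome=view) = 0.080 + 0.025 + 0.060 + 0.041 + 0.037 = 0.243; P(Channel=email | Outcome=view) = 0.080/0.243 = 0.32922.
Difference = -0.2234.

-0.2234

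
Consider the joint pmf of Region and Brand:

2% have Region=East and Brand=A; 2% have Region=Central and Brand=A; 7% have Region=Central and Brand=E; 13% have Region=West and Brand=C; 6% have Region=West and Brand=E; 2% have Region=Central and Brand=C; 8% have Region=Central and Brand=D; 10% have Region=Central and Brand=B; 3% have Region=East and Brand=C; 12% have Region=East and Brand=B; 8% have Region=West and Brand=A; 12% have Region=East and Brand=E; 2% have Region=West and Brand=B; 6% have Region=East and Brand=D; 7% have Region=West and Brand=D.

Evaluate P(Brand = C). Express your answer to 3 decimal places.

0.180

P(Brand=C) = 0.03 + 0.13 + 0.02 = 0.18.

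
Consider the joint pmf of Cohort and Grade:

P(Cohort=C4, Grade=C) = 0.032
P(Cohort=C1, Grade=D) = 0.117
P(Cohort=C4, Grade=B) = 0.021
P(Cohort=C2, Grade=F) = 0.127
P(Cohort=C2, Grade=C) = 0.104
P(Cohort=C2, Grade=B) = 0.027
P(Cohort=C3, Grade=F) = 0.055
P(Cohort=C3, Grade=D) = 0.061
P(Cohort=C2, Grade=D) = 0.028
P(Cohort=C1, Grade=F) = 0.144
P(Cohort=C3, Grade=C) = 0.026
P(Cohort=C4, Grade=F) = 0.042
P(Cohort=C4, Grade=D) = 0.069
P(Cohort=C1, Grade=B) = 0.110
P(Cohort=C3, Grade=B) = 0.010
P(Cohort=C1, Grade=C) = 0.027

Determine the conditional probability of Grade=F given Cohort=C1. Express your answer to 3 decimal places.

0.362

P(Cohort=C1) = 0.110 + 0.027 + 0.117 + 0.144 = 0.398.
P(Grade=F | Cohort=C1) = 0.144/0.398 = 0.362.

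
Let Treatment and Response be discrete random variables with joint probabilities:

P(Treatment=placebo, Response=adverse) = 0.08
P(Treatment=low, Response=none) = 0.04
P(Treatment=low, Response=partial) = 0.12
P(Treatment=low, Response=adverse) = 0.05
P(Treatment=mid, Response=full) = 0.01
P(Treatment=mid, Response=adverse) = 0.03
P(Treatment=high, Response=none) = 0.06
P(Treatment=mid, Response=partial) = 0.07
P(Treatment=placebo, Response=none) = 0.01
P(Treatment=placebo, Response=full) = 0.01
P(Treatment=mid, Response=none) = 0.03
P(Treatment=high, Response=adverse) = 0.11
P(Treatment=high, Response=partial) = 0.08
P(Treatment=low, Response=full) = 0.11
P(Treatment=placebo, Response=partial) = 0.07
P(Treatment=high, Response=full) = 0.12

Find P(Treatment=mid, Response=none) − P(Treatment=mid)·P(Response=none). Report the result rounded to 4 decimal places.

P(Treatment=mid) = 0.03 + 0.07 + 0.01 + 0.03 = 0.14.
P(Response=none) = 0.01 + 0.04 + 0.03 + 0.06 = 0.14.
P(Treatment=mid, Response=none) − P(Treatment=mid)P(Response=none) = 0.03 − 0.14×0.14 = 0.0104.

0.0104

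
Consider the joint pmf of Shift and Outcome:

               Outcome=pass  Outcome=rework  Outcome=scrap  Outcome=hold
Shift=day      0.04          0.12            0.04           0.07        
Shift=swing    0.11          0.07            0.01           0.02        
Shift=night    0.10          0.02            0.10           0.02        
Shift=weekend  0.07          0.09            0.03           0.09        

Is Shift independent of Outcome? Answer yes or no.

P(Shift=night) = 0.24 and P(Outcome=scrap) = 0.18, so their product is 0.0432, but P(Shift=night, Outcome=scrap) = 0.10. Since these differ, Shift and Outcome are not independent.

no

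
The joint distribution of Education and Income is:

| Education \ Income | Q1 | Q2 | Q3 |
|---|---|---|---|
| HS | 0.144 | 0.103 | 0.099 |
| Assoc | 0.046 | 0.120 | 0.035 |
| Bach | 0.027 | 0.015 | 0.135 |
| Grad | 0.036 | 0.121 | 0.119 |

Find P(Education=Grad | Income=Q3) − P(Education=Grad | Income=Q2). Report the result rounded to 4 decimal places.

-0.0303

P(Income=Q3) = 0.099 + 0.035 + 0.135 + 0.119 = 0.388; P(Education=Grad | Income=Q3) = 0.119/0.388 = 0.30670.
P(Income=Q2) = 0.103 + 0.120 + 0.015 + 0.121 = 0.359; P(Education=Grad | Income=Q2) = 0.121/0.359 = 0.33705.
Difference = -0.0303.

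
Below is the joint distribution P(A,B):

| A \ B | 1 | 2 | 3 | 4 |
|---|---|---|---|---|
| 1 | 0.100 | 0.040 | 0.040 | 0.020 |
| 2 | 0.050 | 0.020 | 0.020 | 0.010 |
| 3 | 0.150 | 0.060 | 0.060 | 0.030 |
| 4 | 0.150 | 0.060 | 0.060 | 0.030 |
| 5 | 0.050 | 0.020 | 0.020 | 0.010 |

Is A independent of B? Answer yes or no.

Every cell satisfies P(A,B) = P(A)·P(B). For instance P(A=5) = 0.100, P(B=2) = 0.200, and 0.100×0.200 = 0.020 matches the joint entry. So A and B are independent.

yes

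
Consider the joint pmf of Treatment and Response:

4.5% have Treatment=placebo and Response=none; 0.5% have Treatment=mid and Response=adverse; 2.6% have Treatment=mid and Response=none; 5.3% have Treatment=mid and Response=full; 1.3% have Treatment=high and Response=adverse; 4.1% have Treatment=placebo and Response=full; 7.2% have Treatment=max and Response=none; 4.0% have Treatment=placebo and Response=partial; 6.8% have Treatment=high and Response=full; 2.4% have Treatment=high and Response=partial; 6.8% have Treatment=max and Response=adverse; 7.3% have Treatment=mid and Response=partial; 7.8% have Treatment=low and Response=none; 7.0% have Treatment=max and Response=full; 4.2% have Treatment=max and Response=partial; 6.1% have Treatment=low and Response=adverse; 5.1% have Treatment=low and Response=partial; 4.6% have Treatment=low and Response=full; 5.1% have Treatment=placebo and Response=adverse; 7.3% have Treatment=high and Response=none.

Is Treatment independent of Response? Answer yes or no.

P(Treatment=mid) = 0.157 and P(Response=partial) = 0.230, so their product is 0.03611, but P(Treatment=mid, Response=partial) = 0.073. Since these differ, Treatment and Response are not independent.

no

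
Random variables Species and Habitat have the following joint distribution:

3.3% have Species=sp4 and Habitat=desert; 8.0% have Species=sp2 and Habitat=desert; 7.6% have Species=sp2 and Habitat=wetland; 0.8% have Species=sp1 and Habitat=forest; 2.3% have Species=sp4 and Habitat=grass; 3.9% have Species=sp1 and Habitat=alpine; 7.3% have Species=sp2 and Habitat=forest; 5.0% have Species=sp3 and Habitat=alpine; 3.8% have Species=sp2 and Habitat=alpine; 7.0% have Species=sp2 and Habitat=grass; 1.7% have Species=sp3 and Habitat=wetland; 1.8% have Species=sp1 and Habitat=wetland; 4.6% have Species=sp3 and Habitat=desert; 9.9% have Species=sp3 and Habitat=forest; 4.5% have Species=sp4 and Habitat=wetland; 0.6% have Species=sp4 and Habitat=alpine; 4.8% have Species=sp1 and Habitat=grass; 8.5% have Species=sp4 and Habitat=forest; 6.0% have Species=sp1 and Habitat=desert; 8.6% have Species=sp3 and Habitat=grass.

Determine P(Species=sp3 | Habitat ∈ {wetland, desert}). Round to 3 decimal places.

0.168

P(Habitat=wetland) = 0.018 + 0.076 + 0.017 + 0.045 = 0.156.
P(Habitat=desert) = 0.060 + 0.080 + 0.046 + 0.033 = 0.219.
P(Habitat ∈ {wetland, desert}) = 0.156 + 0.219 = 0.375; P(Species=sp3, Habitat ∈ {wetland, desert}) = 0.017 + 0.046 = 0.063.
P(Species=sp3 | Habitat ∈ {wetland, desert}) = 0.063/0.375 = 0.168.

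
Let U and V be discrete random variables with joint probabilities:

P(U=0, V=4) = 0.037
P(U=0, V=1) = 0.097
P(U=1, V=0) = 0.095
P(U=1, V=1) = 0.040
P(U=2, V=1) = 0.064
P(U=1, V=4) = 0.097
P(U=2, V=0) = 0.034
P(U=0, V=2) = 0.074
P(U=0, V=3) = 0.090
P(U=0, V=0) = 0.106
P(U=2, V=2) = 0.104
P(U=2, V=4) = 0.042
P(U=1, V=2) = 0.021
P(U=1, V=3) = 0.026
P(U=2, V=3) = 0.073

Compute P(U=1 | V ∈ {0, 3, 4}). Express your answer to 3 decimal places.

P(V=0) = 0.106 + 0.095 + 0.034 = 0.235.
P(V=3) = 0.090 + 0.026 + 0.073 = 0.189.
P(V=4) = 0.037 + 0.097 + 0.042 = 0.176.
P(V ∈ {0, 3, 4}) = 0.235 + 0.189 + 0.176 = 0.600; P(U=1, V ∈ {0, 3, 4}) = 0.095 + 0.026 + 0.097 = 0.218.
P(U=1 | V ∈ {0, 3, 4}) = 0.218/0.600 = 0.363.

0.363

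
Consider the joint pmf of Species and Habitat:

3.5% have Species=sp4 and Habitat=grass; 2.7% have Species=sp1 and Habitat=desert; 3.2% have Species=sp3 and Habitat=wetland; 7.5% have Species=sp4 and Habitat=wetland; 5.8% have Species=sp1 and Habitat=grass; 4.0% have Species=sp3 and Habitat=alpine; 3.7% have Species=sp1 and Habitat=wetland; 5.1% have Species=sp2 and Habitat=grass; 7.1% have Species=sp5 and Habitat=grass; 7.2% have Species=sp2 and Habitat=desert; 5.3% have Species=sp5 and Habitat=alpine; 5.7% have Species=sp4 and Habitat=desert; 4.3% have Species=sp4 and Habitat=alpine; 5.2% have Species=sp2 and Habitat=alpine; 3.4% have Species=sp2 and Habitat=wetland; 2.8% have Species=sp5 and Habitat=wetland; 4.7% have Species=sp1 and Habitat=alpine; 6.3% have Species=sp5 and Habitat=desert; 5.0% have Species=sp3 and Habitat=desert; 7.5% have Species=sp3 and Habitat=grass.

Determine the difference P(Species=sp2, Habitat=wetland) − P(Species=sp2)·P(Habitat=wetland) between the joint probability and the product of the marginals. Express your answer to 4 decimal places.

-0.0091

P(Species=sp2) = 0.051 + 0.034 + 0.072 + 0.052 = 0.209.
P(Habitat=wetland) = 0.037 + 0.034 + 0.032 + 0.075 + 0.028 = 0.206.
P(Species=sp2, Habitat=wetland) − P(Species=sp2)P(Habitat=wetland) = 0.034 − 0.209×0.206 = -0.0091.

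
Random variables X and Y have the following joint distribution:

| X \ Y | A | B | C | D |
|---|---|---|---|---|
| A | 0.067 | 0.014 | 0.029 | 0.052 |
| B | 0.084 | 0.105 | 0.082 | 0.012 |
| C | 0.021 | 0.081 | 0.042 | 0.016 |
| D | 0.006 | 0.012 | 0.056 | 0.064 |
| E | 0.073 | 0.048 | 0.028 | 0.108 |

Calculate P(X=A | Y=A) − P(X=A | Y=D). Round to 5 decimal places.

0.06058

P(Y=A) = 0.067 + 0.084 + 0.021 + 0.006 + 0.073 = 0.251; P(X=A | Y=A) = 0.067/0.251 = 0.266932.
P(Y=D) = 0.052 + 0.012 + 0.016 + 0.064 + 0.108 = 0.252; P(X=A | Y=D) = 0.052/0.252 = 0.206349.
Difference = 0.06058.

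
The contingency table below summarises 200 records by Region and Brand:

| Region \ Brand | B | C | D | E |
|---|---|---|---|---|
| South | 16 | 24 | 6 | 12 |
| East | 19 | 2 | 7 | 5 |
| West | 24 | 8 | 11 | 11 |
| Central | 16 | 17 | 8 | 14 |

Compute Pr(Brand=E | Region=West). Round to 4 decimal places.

Total with Region=West: 24 + 8 + 11 + 11 = 54.
P(Brand=E | Region=West) = 11/54 = 0.2037.

0.2037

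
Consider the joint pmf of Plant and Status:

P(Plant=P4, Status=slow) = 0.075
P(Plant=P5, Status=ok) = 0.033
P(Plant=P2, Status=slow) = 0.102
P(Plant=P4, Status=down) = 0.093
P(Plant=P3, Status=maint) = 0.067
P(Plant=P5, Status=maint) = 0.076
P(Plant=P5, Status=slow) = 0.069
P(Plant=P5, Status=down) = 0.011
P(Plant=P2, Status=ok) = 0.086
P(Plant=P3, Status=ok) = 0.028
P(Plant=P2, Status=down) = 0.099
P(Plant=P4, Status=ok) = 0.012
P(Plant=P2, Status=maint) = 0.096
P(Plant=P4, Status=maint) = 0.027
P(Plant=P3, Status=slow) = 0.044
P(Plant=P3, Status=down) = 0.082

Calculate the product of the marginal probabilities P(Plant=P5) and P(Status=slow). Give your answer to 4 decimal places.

0.0548

P(Plant=P5) = 0.033 + 0.069 + 0.011 + 0.076 = 0.189.
P(Status=slow) = 0.102 + 0.044 + 0.075 + 0.069 = 0.290.
Product: 0.189 × 0.290 = 0.0548.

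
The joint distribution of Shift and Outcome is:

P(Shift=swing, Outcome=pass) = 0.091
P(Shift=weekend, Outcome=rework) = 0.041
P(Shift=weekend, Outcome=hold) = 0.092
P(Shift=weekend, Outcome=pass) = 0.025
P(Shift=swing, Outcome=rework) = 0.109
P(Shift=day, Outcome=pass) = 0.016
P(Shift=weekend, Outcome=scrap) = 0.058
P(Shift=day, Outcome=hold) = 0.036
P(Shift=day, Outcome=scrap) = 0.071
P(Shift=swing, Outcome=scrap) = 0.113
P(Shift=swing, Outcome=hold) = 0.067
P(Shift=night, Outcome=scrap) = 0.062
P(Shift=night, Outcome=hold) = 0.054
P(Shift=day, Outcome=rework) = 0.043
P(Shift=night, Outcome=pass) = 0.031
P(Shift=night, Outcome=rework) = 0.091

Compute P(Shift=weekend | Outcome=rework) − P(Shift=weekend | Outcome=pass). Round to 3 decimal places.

-0.009

P(Outcome=rework) = 0.043 + 0.109 + 0.091 + 0.041 = 0.284; P(Shift=weekend | Outcome=rework) = 0.041/0.284 = 0.1444.
P(Outcome=pass) = 0.016 + 0.091 + 0.031 + 0.025 = 0.163; P(Shift=weekend | Outcome=pass) = 0.025/0.163 = 0.1534.
Difference = -0.009.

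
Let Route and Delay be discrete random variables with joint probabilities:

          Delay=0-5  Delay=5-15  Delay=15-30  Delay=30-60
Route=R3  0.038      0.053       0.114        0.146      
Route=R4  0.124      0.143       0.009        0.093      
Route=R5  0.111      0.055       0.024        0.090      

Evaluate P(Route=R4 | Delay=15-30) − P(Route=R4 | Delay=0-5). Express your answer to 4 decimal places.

-0.3930

P(Delay=15-30) = 0.114 + 0.009 + 0.024 = 0.147; P(Route=R4 | Delay=15-30) = 0.009/0.147 = 0.06122.
P(Delay=0-5) = 0.038 + 0.124 + 0.111 = 0.273; P(Route=R4 | Delay=0-5) = 0.124/0.273 = 0.45421.
Difference = -0.3930.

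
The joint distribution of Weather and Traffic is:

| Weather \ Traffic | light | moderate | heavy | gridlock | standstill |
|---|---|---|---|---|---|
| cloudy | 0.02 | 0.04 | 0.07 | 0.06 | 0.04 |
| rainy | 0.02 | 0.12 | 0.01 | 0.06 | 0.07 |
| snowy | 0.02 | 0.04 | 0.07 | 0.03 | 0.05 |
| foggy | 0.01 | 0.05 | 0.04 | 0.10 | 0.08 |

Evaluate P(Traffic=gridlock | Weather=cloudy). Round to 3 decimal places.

0.261

P(Weather=cloudy) = 0.02 + 0.04 + 0.07 + 0.06 + 0.04 = 0.23.
P(Traffic=gridlock | Weather=cloudy) = 0.06/0.23 = 0.261.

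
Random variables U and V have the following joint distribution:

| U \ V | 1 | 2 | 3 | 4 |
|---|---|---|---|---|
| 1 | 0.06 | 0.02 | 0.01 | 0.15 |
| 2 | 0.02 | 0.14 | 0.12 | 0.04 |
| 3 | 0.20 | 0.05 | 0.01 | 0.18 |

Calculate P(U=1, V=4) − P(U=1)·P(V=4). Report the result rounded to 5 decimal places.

0.06120

P(U=1) = 0.06 + 0.02 + 0.01 + 0.15 = 0.24.
P(V=4) = 0.15 + 0.04 + 0.18 = 0.37.
P(U=1, V=4) − P(U=1)P(V=4) = 0.15 − 0.24×0.37 = 0.06120.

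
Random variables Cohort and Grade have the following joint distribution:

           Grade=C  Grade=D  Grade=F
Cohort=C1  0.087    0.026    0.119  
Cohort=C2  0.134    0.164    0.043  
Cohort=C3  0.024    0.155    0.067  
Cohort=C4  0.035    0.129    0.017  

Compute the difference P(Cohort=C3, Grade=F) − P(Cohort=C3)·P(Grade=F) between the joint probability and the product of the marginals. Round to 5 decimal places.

0.00648

P(Cohort=C3) = 0.024 + 0.155 + 0.067 = 0.246.
P(Grade=F) = 0.119 + 0.043 + 0.067 + 0.017 = 0.246.
P(Cohort=C3, Grade=F) − P(Cohort=C3)P(Grade=F) = 0.067 − 0.246×0.246 = 0.00648.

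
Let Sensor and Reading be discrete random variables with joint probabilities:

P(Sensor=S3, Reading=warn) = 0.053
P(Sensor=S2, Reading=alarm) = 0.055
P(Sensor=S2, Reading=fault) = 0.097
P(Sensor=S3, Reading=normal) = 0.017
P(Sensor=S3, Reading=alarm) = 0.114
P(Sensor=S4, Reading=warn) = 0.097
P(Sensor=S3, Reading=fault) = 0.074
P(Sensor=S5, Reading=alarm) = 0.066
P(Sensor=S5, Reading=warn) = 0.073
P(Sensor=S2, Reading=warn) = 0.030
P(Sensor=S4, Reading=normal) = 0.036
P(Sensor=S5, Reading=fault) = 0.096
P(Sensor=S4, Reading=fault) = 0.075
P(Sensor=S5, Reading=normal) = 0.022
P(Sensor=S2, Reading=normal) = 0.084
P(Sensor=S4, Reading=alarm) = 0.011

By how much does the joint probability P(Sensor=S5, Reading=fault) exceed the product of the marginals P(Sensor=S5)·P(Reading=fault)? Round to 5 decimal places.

P(Sensor=S5) = 0.022 + 0.073 + 0.066 + 0.096 = 0.257.
P(Reading=fault) = 0.097 + 0.074 + 0.075 + 0.096 = 0.342.
P(Sensor=S5, Reading=fault) − P(Sensor=S5)P(Reading=fault) = 0.096 − 0.257×0.342 = 0.00811.

0.00811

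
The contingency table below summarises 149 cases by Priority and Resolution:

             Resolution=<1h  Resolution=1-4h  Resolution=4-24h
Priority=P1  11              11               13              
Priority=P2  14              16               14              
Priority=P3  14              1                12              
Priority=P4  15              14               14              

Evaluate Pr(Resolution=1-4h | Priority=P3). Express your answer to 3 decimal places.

0.037

Total with Priority=P3: 14 + 1 + 12 = 27.
P(Resolution=1-4h | Priority=P3) = 1/27 = 0.037.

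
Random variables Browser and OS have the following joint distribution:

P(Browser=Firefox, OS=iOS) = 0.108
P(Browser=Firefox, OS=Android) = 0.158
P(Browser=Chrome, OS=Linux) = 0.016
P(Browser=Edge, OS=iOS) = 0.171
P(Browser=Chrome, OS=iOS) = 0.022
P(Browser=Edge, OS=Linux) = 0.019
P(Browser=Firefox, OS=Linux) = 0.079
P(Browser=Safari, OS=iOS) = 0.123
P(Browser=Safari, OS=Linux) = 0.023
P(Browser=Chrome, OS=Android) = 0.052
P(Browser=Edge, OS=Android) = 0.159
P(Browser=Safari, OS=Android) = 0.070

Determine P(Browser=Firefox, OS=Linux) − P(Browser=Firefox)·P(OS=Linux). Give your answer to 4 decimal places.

P(Browser=Firefox) = 0.079 + 0.108 + 0.158 = 0.345.
P(OS=Linux) = 0.016 + 0.079 + 0.023 + 0.019 = 0.137.
P(Browser=Firefox, OS=Linux) − P(Browser=Firefox)P(OS=Linux) = 0.079 − 0.345×0.137 = 0.0317.

0.0317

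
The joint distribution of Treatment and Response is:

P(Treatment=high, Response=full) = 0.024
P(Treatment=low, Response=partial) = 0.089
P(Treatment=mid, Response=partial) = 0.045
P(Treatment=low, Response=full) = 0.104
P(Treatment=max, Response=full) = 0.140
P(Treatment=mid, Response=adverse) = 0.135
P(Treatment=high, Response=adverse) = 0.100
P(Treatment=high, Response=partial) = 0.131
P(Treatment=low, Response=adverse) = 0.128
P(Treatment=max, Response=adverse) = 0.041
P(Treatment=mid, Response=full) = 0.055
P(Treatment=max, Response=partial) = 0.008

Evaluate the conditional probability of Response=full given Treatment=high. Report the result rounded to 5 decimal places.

P(Treatment=high) = 0.131 + 0.024 + 0.100 = 0.255.
P(Response=full | Treatment=high) = 0.024/0.255 = 0.09412.

0.09412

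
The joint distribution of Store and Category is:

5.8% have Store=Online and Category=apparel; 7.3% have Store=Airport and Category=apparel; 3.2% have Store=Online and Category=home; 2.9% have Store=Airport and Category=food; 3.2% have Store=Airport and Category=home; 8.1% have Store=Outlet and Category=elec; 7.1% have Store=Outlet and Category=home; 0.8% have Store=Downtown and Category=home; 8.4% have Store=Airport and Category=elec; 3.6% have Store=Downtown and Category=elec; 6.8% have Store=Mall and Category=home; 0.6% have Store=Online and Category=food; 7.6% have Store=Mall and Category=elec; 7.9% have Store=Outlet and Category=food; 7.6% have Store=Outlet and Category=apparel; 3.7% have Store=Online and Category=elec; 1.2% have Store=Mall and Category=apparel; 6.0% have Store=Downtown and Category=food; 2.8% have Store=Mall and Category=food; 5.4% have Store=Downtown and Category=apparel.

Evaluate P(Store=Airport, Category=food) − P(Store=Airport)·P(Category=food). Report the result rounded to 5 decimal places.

P(Store=Airport) = 0.029 + 0.073 + 0.084 + 0.032 = 0.218.
P(Category=food) = 0.060 + 0.028 + 0.029 + 0.079 + 0.006 = 0.202.
P(Store=Airport, Category=food) − P(Store=Airport)P(Category=food) = 0.029 − 0.218×0.202 = -0.01504.

-0.01504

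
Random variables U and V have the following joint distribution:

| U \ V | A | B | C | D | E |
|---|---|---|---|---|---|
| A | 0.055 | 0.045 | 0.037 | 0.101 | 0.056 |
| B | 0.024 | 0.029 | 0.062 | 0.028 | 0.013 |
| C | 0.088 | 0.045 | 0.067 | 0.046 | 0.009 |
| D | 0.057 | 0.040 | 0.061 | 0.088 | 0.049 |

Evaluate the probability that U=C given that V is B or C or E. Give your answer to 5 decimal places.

0.23587

P(V=B) = 0.045 + 0.029 + 0.045 + 0.040 = 0.159.
P(V=C) = 0.037 + 0.062 + 0.067 + 0.061 = 0.227.
P(V=E) = 0.056 + 0.013 + 0.009 + 0.049 = 0.127.
P(V ∈ {B, C, E}) = 0.159 + 0.227 + 0.127 = 0.513; P(U=C, V ∈ {B, C, E}) = 0.045 + 0.067 + 0.009 = 0.121.
P(U=C | V ∈ {B, C, E}) = 0.121/0.513 = 0.23587.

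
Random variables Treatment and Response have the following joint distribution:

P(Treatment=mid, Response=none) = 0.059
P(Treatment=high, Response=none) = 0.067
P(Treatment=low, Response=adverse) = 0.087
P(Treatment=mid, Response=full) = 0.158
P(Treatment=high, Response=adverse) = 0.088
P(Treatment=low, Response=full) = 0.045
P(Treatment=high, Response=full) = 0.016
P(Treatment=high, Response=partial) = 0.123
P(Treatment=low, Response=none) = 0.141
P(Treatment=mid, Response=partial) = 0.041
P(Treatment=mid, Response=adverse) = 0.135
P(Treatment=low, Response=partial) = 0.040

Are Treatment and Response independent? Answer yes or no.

no

P(Treatment=mid) = 0.393 and P(Response=full) = 0.219, so their product is 0.08607, but P(Treatment=mid, Response=full) = 0.158. Since these differ, Treatment and Response are not independent.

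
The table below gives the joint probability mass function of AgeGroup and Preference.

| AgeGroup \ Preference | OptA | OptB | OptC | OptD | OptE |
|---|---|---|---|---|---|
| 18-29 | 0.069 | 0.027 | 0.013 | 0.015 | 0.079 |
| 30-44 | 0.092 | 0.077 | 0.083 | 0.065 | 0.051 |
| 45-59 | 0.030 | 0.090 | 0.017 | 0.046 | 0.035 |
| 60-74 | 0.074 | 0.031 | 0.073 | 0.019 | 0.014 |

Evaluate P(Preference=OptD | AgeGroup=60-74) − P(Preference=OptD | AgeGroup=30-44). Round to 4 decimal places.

-0.0866

P(AgeGroup=60-74) = 0.074 + 0.031 + 0.073 + 0.019 + 0.014 = 0.211; P(Preference=OptD | AgeGroup=60-74) = 0.019/0.211 = 0.09005.
P(AgeGroup=30-44) = 0.092 + 0.077 + 0.083 + 0.065 + 0.051 = 0.368; P(Preference=OptD | AgeGroup=30-44) = 0.065/0.368 = 0.17663.
Difference = -0.0866.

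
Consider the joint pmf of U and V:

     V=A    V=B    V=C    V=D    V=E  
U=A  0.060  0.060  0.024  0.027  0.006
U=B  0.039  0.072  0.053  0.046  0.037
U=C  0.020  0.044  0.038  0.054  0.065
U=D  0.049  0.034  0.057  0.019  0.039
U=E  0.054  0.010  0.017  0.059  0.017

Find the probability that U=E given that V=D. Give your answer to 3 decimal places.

0.288

P(V=D) = 0.027 + 0.046 + 0.054 + 0.019 + 0.059 = 0.205.
P(U=E | V=D) = 0.059/0.205 = 0.288.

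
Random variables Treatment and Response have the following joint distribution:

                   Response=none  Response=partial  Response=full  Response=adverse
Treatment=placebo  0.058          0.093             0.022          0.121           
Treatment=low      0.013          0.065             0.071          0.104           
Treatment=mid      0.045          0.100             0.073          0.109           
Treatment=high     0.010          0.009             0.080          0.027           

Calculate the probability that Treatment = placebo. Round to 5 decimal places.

P(Treatment=placebo) = 0.058 + 0.093 + 0.022 + 0.121 = 0.294.

0.29400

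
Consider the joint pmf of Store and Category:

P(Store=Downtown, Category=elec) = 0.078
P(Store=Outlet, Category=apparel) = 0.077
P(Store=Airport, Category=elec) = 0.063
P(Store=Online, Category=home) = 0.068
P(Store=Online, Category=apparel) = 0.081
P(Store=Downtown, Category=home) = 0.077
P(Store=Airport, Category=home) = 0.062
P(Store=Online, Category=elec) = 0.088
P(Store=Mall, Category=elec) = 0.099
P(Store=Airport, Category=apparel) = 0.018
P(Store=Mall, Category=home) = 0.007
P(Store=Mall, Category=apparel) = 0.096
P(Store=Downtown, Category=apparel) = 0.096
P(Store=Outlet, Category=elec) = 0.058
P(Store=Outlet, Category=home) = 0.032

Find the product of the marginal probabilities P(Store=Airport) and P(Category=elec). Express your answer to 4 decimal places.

P(Store=Airport) = 0.018 + 0.063 + 0.062 = 0.143.
P(Category=elec) = 0.078 + 0.099 + 0.063 + 0.058 + 0.088 = 0.386.
Product: 0.143 × 0.386 = 0.0552.

0.0552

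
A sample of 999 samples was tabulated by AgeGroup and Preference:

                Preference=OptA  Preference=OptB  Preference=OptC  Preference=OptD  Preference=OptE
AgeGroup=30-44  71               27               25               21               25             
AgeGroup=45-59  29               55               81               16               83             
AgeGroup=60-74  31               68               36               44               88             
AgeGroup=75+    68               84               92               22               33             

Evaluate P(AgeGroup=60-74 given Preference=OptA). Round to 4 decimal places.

0.1558

Total with Preference=OptA: 71 + 29 + 31 + 68 = 199.
P(AgeGroup=60-74 | Preference=OptA) = 31/199 = 0.1558.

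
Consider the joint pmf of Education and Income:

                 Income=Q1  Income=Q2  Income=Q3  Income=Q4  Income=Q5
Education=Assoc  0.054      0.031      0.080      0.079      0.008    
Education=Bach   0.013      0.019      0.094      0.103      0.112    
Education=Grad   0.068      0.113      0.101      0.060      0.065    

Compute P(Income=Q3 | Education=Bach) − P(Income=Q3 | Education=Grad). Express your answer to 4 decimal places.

P(Education=Bach) = 0.013 + 0.019 + 0.094 + 0.103 + 0.112 = 0.341; P(Income=Q3 | Education=Bach) = 0.094/0.341 = 0.27566.
P(Education=Grad) = 0.068 + 0.113 + 0.101 + 0.060 + 0.065 = 0.407; P(Income=Q3 | Education=Grad) = 0.101/0.407 = 0.24816.
Difference = 0.0275.

0.0275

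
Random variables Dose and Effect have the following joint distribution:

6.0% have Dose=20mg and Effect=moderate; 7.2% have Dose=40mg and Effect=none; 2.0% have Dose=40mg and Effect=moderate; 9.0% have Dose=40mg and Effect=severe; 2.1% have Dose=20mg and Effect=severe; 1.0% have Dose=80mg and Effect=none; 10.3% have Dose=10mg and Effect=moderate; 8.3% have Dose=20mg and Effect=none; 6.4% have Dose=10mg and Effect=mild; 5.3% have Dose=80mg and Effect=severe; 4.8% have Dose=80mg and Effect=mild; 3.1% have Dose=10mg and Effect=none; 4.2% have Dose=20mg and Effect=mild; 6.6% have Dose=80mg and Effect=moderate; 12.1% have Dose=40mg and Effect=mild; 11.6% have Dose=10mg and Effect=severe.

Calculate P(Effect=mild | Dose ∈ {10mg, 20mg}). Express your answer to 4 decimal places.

0.2038

P(Dose=10mg) = 0.031 + 0.064 + 0.103 + 0.116 = 0.314.
P(Dose=20mg) = 0.083 + 0.042 + 0.060 + 0.021 = 0.206.
P(Dose ∈ {10mg, 20mg}) = 0.314 + 0.206 = 0.520; P(Effect=mild, Dose ∈ {10mg, 20mg}) = 0.064 + 0.042 = 0.106.
P(Effect=mild | Dose ∈ {10mg, 20mg}) = 0.106/0.520 = 0.2038.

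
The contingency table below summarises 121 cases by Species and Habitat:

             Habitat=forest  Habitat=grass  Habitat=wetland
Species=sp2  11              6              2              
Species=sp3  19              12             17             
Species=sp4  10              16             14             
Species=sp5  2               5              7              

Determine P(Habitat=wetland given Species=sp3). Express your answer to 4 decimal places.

Total with Species=sp3: 19 + 12 + 17 = 48.
P(Habitat=wetland | Species=sp3) = 17/48 = 0.3542.

0.3542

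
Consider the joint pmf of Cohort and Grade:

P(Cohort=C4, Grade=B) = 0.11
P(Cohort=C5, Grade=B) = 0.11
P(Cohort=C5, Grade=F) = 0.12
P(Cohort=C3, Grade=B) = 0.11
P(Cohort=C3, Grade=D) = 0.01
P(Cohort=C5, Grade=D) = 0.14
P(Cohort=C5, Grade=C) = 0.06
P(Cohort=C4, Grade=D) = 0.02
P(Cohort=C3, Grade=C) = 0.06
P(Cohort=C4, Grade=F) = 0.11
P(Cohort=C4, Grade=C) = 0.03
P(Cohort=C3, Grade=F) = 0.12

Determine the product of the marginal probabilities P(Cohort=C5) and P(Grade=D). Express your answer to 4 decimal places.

0.0731

P(Cohort=C5) = 0.11 + 0.06 + 0.14 + 0.12 = 0.43.
P(Grade=D) = 0.01 + 0.02 + 0.14 = 0.17.
Product: 0.43 × 0.17 = 0.0731.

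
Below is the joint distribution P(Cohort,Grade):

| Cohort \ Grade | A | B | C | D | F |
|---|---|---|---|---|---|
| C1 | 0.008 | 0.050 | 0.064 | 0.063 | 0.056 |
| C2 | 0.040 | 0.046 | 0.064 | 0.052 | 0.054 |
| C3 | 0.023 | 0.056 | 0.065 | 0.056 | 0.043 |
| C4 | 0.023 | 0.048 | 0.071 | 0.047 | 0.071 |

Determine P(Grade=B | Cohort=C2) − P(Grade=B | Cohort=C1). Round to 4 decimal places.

-0.0278

P(Cohort=C2) = 0.040 + 0.046 + 0.064 + 0.052 + 0.054 = 0.256; P(Grade=B | Cohort=C2) = 0.046/0.256 = 0.17969.
P(Cohort=C1) = 0.008 + 0.050 + 0.064 + 0.063 + 0.056 = 0.241; P(Grade=B | Cohort=C1) = 0.050/0.241 = 0.20747.
Difference = -0.0278.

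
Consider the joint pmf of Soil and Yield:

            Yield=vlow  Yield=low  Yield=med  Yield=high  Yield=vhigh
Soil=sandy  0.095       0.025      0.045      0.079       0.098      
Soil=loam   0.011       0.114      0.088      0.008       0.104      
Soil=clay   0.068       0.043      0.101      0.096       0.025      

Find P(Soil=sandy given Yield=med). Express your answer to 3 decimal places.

P(Yield=med) = 0.045 + 0.088 + 0.101 = 0.234.
P(Soil=sandy | Yield=med) = 0.045/0.234 = 0.192.

0.192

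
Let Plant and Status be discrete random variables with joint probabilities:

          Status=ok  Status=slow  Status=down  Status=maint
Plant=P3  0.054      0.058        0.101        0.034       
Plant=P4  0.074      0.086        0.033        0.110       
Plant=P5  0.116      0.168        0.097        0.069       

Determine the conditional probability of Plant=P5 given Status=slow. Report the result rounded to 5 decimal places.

0.53846

P(Status=slow) = 0.058 + 0.086 + 0.168 = 0.312.
P(Plant=P5 | Status=slow) = 0.168/0.312 = 0.53846.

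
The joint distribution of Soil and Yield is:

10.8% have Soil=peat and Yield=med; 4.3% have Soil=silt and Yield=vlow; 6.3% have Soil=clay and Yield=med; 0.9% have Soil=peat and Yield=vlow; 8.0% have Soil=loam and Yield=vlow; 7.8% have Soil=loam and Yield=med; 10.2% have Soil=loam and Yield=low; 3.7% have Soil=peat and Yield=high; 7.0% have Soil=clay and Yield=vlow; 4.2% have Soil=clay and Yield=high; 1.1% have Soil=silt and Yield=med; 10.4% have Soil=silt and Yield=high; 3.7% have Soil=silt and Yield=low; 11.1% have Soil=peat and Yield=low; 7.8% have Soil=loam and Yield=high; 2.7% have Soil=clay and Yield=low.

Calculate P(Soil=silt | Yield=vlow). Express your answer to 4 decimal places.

0.2129

P(Yield=vlow) = 0.080 + 0.070 + 0.043 + 0.009 = 0.202.
P(Soil=silt | Yield=vlow) = 0.043/0.202 = 0.2129.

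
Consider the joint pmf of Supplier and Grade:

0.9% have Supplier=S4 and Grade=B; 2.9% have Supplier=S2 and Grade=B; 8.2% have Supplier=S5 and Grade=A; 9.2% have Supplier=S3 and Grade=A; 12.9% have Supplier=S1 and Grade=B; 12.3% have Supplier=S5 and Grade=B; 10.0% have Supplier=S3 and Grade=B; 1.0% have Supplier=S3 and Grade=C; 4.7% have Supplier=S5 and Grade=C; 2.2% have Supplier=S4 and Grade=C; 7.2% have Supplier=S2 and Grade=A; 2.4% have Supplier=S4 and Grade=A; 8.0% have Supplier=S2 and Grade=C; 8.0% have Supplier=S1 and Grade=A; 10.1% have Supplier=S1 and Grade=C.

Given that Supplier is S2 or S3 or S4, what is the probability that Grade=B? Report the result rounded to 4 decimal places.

P(Supplier=S2) = 0.072 + 0.029 + 0.080 = 0.181.
P(Supplier=S3) = 0.092 + 0.100 + 0.010 = 0.202.
P(Supplier=S4) = 0.024 + 0.009 + 0.022 = 0.055.
P(Supplier ∈ {S2, S3, S4}) = 0.181 + 0.202 + 0.055 = 0.438; P(Grade=B, Supplier ∈ {S2, S3, S4}) = 0.029 + 0.100 + 0.009 = 0.138.
P(Grade=B | Supplier ∈ {S2, S3, S4}) = 0.138/0.438 = 0.3151.

0.3151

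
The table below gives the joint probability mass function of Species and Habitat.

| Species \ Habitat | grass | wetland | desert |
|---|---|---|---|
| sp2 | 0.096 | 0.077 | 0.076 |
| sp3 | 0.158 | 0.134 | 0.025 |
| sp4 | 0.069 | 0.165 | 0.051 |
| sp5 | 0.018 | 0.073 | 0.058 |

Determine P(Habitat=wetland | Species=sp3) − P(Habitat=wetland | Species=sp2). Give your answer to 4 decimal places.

P(Species=sp3) = 0.158 + 0.134 + 0.025 = 0.317; P(Habitat=wetland | Species=sp3) = 0.134/0.317 = 0.42271.
P(Species=sp2) = 0.096 + 0.077 + 0.076 = 0.249; P(Habitat=wetland | Species=sp2) = 0.077/0.249 = 0.30924.
Difference = 0.1135.

0.1135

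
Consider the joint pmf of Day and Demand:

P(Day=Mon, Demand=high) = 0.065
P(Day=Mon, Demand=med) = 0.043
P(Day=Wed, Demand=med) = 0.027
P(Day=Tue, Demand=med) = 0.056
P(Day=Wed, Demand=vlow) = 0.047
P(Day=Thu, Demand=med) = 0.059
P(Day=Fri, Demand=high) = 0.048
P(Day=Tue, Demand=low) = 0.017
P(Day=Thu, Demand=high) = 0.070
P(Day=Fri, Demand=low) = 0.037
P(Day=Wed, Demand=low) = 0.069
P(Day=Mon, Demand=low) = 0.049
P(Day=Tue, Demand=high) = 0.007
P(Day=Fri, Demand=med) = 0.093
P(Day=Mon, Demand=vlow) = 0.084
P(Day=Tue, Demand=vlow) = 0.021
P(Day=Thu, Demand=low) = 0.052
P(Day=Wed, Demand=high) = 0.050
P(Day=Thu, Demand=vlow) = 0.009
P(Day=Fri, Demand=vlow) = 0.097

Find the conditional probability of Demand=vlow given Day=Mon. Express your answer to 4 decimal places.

P(Day=Mon) = 0.084 + 0.049 + 0.043 + 0.065 = 0.241.
P(Demand=vlow | Day=Mon) = 0.084/0.241 = 0.3485.

0.3485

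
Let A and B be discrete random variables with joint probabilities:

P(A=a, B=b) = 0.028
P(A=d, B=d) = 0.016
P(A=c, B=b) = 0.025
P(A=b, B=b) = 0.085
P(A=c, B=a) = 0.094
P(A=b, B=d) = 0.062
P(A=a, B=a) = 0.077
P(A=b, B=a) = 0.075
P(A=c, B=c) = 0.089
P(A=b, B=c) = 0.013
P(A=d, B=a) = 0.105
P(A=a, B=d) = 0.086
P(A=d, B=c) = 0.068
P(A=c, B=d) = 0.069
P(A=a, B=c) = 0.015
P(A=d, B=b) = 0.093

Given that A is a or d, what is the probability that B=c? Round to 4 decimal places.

0.1701

P(A=a) = 0.077 + 0.028 + 0.015 + 0.086 = 0.206.
P(A=d) = 0.105 + 0.093 + 0.068 + 0.016 = 0.282.
P(A ∈ {a, d}) = 0.206 + 0.282 = 0.488; P(B=c, A ∈ {a, d}) = 0.015 + 0.068 = 0.083.
P(B=c | A ∈ {a, d}) = 0.083/0.488 = 0.1701.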